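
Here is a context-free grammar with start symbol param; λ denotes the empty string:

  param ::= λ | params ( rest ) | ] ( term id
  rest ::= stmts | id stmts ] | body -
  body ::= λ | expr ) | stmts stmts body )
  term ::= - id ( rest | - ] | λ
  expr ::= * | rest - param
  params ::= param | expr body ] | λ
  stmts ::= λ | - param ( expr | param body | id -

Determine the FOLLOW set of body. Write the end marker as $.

{ (, ), *, -, ], id }

In rest ::= body -: add FIRST(-) = { - }.
In body ::= stmts stmts body ): add FIRST()) = { ) }.
In params ::= expr body ]: add FIRST(]) = { ] }.
In stmts ::= param body: body is at the end, add FOLLOW(stmts) = { (, ), *, -, ], id }.
Union: FOLLOW(body) = { (, ), *, -, ], id }.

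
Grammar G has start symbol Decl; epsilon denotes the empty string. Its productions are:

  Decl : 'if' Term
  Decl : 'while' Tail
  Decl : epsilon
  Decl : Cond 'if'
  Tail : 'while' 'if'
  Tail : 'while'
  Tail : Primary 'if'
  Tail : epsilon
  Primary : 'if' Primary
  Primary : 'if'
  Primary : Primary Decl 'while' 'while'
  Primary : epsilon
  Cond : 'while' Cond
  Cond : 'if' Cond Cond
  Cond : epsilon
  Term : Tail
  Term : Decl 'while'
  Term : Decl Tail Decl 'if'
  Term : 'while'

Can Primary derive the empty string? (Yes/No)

Yes

Primary has an epsilon-production, so Primary ⇒ epsilon.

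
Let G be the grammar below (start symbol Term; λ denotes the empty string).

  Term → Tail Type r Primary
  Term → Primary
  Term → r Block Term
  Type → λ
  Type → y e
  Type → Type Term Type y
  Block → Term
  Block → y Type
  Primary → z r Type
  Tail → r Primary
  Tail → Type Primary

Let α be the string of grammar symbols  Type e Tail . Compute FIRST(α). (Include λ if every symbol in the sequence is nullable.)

Add FIRST(Type)\{λ} = { r, y, z }; Type is nullable, continue.
e is a terminal; add {e} and stop.

{ e, r, y, z }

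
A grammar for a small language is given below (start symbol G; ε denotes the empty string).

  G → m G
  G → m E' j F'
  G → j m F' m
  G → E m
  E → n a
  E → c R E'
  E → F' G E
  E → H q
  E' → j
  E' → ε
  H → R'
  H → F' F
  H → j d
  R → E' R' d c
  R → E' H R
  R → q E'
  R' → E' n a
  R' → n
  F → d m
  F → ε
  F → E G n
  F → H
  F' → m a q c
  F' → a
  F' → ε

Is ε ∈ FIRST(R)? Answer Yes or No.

No

Nullable nonterminals: E', F, F', H.
No production of R has an RHS whose symbols are all nullable, so R is not nullable.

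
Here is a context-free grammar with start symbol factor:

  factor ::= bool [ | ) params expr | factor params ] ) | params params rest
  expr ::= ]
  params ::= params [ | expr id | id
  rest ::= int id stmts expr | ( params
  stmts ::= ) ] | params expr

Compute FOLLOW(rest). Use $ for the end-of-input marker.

{ $, ], id }

In factor ::= params params rest: rest is at the end, add FOLLOW(factor) = { $, ], id }.
Union: FOLLOW(rest) = { $, ], id }.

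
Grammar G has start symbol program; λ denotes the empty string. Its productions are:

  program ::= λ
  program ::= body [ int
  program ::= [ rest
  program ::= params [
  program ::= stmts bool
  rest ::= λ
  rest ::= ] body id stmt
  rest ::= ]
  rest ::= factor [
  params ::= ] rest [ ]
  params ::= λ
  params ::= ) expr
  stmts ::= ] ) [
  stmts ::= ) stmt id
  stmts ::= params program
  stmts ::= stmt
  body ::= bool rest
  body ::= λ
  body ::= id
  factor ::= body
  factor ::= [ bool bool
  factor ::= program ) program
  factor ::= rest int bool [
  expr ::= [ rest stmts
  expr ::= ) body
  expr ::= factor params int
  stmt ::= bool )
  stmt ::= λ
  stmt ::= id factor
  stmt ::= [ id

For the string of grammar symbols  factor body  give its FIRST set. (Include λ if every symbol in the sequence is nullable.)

Add FIRST(factor)\{λ} = { ), [, ], bool, id, int }; factor is nullable, continue.
Add FIRST(body)\{λ} = { bool, id }; body is nullable, continue.
Every symbol is nullable, so include λ.

{ ), [, ], bool, id, int, λ }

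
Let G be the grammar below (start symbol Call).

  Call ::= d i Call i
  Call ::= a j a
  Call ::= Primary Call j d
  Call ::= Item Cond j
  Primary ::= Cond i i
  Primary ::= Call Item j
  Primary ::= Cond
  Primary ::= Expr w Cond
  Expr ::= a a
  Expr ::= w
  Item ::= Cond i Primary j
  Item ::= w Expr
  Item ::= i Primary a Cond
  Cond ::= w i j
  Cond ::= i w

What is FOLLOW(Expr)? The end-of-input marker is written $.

In Primary ::= Expr w Cond: add FIRST(w Cond) = { w }.
In Item ::= w Expr: Expr is at the end, add FOLLOW(Item) = { i, j, w }.
Union: FOLLOW(Expr) = { i, j, w }.

{ i, j, w }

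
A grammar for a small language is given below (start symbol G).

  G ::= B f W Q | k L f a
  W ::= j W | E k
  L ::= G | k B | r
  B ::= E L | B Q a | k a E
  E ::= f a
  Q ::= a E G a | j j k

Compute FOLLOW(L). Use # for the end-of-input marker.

In G ::= k L f a: add FIRST(f a) = { f }.
In B ::= E L: L is at the end, add FOLLOW(B) = { a, f, j }.
Union: FOLLOW(L) = { a, f, j }.

{ a, f, j }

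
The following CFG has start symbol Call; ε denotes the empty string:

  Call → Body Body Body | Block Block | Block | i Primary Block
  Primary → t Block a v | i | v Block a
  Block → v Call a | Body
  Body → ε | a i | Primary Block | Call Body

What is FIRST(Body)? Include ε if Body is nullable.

Body → ε contributes ε.
Body → a i contributes {a}.
From Body → Primary Block: add FIRST(Primary) = { i, t, v }.
From Body → Call Body: Call, Body nullable, take FIRST(Call) ∪ FIRST(Body) = { a, i, t, v }; also ε since the whole RHS is nullable.
Union: FIRST(Body) = { a, i, t, v, ε }.

{ a, i, t, v, ε }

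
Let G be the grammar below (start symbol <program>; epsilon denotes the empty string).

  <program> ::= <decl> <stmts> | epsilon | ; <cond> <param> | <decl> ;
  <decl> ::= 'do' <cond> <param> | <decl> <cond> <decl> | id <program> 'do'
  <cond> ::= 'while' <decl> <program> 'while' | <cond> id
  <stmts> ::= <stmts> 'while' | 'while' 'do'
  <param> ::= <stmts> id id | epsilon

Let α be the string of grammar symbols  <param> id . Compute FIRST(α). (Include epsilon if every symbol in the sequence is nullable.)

Add FIRST(<param>)\{epsilon} = { 'while' }; <param> is nullable, continue.
id is a terminal; add {id} and stop.

{ 'while', id }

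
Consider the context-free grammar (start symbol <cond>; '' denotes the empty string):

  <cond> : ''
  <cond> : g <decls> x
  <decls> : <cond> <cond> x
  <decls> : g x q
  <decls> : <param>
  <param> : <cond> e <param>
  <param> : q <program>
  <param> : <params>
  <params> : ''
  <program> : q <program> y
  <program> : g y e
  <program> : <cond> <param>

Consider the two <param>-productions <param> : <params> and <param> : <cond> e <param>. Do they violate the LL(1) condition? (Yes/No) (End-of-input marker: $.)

No

FIRST(<params>) = { '' } and FIRST(<cond> e <param>) = { e, g }.
The first is nullable but FOLLOW(<param>) = { x, y } is disjoint from FIRST of the second.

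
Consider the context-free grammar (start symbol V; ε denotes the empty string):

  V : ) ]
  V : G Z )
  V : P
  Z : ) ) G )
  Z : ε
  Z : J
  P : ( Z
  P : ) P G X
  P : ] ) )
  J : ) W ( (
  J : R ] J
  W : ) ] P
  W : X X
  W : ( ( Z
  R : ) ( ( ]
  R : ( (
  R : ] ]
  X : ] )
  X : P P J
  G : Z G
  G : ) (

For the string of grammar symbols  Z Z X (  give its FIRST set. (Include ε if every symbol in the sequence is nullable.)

{ (, ), ] }

Add FIRST(Z)\{ε} = { (, ), ] }; Z is nullable, continue.
Add FIRST(Z)\{ε} = { (, ), ] }; Z is nullable, continue.
Add FIRST(X) = { (, ), ] }; X is not nullable, stop.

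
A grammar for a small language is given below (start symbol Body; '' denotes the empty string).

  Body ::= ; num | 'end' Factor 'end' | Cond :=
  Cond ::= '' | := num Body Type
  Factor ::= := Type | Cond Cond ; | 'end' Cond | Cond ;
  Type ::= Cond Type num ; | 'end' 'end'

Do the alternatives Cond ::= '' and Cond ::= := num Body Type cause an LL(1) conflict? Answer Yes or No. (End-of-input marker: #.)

Yes

FIRST('') = { '' } and FIRST(:= num Body Type) = { := }.
The first alternative is nullable and FOLLOW(Cond) = { 'end', :=, ; } shares := with FIRST of the second — conflict.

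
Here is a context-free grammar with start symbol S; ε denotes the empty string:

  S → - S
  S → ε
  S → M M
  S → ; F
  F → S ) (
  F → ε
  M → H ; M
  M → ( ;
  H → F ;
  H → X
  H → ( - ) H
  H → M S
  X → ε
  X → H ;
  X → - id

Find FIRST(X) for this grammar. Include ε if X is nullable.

{ (, ), -, ;, ε }

X → ε contributes ε.
From X → H ;: H nullable, take FIRST(H) ∪ {;} = { (, ), -, ; }.
X → - id contributes {-}.
Union: FIRST(X) = { (, ), -, ;, ε }.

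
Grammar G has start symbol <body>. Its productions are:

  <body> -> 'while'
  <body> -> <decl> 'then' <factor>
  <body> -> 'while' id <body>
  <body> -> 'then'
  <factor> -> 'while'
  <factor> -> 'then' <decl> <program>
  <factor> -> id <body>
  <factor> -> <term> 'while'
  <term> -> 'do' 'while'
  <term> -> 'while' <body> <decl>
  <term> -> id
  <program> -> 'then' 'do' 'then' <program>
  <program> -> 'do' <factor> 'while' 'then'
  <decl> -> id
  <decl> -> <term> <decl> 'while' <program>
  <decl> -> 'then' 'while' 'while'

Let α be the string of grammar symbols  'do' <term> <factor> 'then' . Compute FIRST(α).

'do' is a terminal; add {'do'} and stop.

{ 'do' }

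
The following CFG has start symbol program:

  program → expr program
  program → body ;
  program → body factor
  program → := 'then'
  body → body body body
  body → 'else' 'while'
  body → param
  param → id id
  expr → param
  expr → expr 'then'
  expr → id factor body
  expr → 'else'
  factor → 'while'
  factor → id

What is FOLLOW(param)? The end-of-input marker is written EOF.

In body → param: param is at the end, add FOLLOW(body) = { 'else', 'then', 'while', :=, ;, id }.
In expr → param: param is at the end, add FOLLOW(expr) = { 'else', 'then', :=, id }.
Union: FOLLOW(param) = { 'else', 'then', 'while', :=, ;, id }.

{ 'else', 'then', 'while', :=, ;, id }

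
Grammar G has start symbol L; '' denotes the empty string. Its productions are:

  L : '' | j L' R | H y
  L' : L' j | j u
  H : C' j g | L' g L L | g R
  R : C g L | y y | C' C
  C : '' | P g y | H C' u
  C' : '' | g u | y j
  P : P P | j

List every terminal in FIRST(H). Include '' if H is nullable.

{ g, j, y }

From H : C' j g: C' nullable, take FIRST(C') ∪ {j} = { g, j, y }.
From H : L' g L L: add FIRST(L') = { j }.
H : g R contributes {g}.
Union: FIRST(H) = { g, j, y }.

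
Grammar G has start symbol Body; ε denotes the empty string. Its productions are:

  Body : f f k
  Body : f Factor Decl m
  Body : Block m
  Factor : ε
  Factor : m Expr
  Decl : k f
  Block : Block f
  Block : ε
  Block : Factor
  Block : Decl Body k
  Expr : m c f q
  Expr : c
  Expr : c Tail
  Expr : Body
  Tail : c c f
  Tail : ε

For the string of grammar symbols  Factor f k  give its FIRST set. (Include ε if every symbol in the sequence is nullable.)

Add FIRST(Factor)\{ε} = { m }; Factor is nullable, continue.
f is a terminal; add {f} and stop.

{ f, m }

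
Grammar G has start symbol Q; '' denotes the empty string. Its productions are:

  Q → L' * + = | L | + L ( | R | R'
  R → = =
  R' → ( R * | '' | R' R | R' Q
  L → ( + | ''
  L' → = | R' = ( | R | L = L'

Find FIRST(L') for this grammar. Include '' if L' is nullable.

{ (, +, = }

L' → = contributes {=}.
From L' → R' = (: R' nullable, take FIRST(R') ∪ {=} = { (, +, = }.
From L' → R: add FIRST(R) = { = }.
From L' → L = L': L nullable, take FIRST(L) ∪ {=} = { (, = }.
Union: FIRST(L') = { (, +, = }.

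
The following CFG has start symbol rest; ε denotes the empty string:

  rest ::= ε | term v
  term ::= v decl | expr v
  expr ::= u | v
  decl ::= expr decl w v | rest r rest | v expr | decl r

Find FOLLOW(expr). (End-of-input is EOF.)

In term ::= expr v: add FIRST(v) = { v }.
In decl ::= expr decl w v: add FIRST(decl w v) = { r, u, v }.
In decl ::= v expr: expr is at the end, add FOLLOW(decl) = { r, v, w }.
Union: FOLLOW(expr) = { r, u, v, w }.

{ r, u, v, w }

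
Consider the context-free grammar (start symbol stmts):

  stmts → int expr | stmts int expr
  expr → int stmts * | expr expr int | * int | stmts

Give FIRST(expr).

expr → int stmts * contributes {int}.
From expr → expr expr int: add FIRST(expr) = { *, int }.
expr → * int contributes {*}.
From expr → stmts: add FIRST(stmts) = { int }.
Union: FIRST(expr) = { *, int }.

{ *, int }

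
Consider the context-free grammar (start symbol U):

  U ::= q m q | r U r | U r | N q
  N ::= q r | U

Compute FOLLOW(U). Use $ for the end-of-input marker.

{ $, q, r }

U is the start symbol, so $ ∈ FOLLOW(U).
In U ::= r U r: add FIRST(r) = { r }.
In U ::= U r: add FIRST(r) = { r }.
In N ::= U: U is at the end, add FOLLOW(N) = { q }.
Union: FOLLOW(U) = { $, q, r }.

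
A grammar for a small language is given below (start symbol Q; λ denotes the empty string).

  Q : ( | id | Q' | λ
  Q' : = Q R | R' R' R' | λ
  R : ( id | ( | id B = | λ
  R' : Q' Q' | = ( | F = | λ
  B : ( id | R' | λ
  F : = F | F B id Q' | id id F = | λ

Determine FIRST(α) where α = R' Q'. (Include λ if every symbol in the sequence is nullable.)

Add FIRST(R')\{λ} = { (, =, id }; R' is nullable, continue.
Add FIRST(Q')\{λ} = { (, =, id }; Q' is nullable, continue.
Every symbol is nullable, so include λ.

{ (, =, id, λ }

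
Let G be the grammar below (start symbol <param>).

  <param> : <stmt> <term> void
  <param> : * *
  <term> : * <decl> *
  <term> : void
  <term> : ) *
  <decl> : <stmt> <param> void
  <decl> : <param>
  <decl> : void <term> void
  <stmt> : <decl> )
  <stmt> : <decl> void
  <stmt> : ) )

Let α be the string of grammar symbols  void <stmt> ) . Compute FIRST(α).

{ void }

void is a terminal; add {void} and stop.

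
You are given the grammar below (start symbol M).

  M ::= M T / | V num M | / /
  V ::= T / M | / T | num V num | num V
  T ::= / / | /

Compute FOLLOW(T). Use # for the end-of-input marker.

In M ::= M T /: add FIRST(/) = { / }.
In V ::= T / M: add FIRST(/ M) = { / }.
In V ::= / T: T is at the end, add FOLLOW(V) = { num }.
Union: FOLLOW(T) = { /, num }.

{ /, num }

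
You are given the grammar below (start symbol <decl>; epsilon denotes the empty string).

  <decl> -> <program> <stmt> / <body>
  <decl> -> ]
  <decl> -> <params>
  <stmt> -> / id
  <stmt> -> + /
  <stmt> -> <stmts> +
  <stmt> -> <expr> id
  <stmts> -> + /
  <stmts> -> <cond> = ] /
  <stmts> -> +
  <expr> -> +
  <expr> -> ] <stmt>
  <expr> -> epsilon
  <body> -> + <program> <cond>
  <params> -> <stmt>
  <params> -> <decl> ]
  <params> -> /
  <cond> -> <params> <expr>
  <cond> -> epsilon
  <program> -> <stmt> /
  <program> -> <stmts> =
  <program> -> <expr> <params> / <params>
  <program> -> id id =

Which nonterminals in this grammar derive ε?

{ <cond>, <expr> }

Directly nullable (have an epsilon-production): <expr>, <cond>.
No other nonterminal has a production whose RHS symbols are all nullable.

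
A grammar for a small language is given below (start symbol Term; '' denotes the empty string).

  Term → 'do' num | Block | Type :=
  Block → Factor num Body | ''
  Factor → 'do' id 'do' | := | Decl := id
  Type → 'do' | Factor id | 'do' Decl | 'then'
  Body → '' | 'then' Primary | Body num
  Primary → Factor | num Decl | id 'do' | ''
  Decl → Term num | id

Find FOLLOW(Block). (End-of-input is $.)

In Term → Block: Block is at the end, add FOLLOW(Term) = { $, num }.
Union: FOLLOW(Block) = { $, num }.

{ $, num }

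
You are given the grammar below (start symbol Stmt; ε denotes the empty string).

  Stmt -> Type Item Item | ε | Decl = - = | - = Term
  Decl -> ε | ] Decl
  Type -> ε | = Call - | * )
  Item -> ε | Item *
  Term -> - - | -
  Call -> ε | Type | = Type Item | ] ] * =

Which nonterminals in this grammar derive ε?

Directly nullable (have an ε-production): Stmt, Decl, Type, Item, Call.
No other nonterminal has a production whose RHS symbols are all nullable.

{ Call, Decl, Item, Stmt, Type }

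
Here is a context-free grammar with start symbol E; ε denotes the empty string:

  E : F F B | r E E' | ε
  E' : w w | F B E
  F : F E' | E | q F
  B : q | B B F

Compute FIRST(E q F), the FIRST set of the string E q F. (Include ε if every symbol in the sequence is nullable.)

{ q, r, w }

Add FIRST(E)\{ε} = { q, r, w }; E is nullable, continue.
q is a terminal; add {q} and stop.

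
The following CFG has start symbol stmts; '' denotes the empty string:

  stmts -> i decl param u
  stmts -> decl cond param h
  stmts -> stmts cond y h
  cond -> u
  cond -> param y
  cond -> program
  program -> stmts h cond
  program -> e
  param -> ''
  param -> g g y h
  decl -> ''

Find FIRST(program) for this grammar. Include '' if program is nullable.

From program -> stmts h cond: add FIRST(stmts) = { e, g, i, u, y }.
program -> e contributes {e}.
Union: FIRST(program) = { e, g, i, u, y }.

{ e, g, i, u, y }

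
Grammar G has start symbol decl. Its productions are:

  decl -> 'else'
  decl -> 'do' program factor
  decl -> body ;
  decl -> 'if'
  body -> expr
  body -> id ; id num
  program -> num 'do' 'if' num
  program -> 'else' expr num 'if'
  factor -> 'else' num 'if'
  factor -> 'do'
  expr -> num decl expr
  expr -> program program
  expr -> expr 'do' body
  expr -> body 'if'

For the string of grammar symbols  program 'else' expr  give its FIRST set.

Add FIRST(program) = { 'else', num }; program is not nullable, stop.

{ 'else', num }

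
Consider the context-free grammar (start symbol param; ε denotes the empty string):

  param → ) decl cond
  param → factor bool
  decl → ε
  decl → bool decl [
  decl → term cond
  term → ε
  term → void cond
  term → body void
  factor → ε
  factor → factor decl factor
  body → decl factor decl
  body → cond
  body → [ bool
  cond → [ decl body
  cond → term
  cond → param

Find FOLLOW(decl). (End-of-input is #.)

{ #, ), [, bool, void }

In param → ) decl cond: add FIRST(cond)\{ε} = { ), [, bool, void }.
  Since cond is nullable, also add FOLLOW(param) = { #, ), [, bool, void }.
In decl → bool decl [: add FIRST([) = { [ }.
In factor → factor decl factor: add FIRST(factor)\{ε} = { ), [, bool, void }.
  Since factor is nullable, also add FOLLOW(factor) = { #, ), [, bool, void }.
In body → decl factor decl: add FIRST(factor decl)\{ε} = { ), [, bool, void }.
  Since factor decl is nullable, also add FOLLOW(body) = { #, ), [, bool, void }.
In body → decl factor decl: decl is at the end, add FOLLOW(body) = { #, ), [, bool, void }.
In cond → [ decl body: add FIRST(body)\{ε} = { ), [, bool, void }.
  Since body is nullable, also add FOLLOW(cond) = { #, ), [, bool, void }.
Union: FOLLOW(decl) = { #, ), [, bool, void }.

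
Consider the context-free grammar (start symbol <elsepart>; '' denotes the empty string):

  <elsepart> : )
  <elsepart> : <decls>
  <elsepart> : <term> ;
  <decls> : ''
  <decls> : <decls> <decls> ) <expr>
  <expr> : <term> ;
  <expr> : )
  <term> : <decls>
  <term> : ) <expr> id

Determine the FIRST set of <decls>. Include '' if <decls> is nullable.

<decls> : '' contributes ''.
From <decls> : <decls> <decls> ) <expr>: <decls>, <decls> nullable, take FIRST(<decls>) ∪ FIRST(<decls>) ∪ {)} = { ) }.
Union: FIRST(<decls>) = { ), '' }.

{ ), '' }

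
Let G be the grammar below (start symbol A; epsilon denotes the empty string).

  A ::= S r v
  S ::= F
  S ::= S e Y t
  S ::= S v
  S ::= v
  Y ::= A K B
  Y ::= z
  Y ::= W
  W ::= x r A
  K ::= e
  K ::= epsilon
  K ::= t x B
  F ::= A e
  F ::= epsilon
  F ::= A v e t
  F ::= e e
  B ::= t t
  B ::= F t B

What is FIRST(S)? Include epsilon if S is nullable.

{ e, r, v, epsilon }

From S ::= F: add FIRST(F) = { e, r, v, epsilon } (including epsilon since F is nullable).
From S ::= S e Y t: S nullable, take FIRST(S) ∪ {e} = { e, r, v }.
From S ::= S v: S nullable, take FIRST(S) ∪ {v} = { e, r, v }.
S ::= v contributes {v}.
Union: FIRST(S) = { e, r, v, epsilon }.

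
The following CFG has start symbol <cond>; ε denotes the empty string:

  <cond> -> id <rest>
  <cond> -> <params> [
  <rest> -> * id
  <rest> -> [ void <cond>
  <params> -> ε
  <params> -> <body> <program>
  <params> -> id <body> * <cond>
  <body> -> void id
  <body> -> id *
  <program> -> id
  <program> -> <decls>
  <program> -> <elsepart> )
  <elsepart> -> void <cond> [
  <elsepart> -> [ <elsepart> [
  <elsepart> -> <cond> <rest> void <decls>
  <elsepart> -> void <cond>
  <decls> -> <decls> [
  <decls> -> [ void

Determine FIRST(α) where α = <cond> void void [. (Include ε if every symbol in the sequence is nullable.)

{ [, id, void }

Add FIRST(<cond>) = { [, id, void }; <cond> is not nullable, stop.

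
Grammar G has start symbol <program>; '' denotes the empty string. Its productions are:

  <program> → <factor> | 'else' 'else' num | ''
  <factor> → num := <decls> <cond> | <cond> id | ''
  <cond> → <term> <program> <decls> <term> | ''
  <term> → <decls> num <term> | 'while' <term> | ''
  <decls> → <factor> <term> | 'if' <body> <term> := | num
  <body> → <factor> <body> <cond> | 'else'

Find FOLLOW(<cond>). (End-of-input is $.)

{ $, 'else', 'if', 'while', :=, id, num }

In <factor> → num := <decls> <cond>: <cond> is at the end, add FOLLOW(<factor>) = { $, 'else', 'if', 'while', :=, id, num }.
In <factor> → <cond> id: add FIRST(id) = { id }.
In <body> → <factor> <body> <cond>: <cond> is at the end, add FOLLOW(<body>) = { 'else', 'if', 'while', :=, id, num }.
Union: FOLLOW(<cond>) = { $, 'else', 'if', 'while', :=, id, num }.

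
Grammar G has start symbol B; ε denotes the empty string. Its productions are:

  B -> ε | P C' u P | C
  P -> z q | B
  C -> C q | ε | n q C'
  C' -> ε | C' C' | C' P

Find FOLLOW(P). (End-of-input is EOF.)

{ EOF, n, q, u, z }

In B -> P C' u P: add FIRST(C' u P) = { n, q, u, z }.
In B -> P C' u P: P is at the end, add FOLLOW(B) = { EOF, n, q, u, z }.
In C' -> C' P: P is at the end, add FOLLOW(C') = { EOF, n, q, u, z }.
Union: FOLLOW(P) = { EOF, n, q, u, z }.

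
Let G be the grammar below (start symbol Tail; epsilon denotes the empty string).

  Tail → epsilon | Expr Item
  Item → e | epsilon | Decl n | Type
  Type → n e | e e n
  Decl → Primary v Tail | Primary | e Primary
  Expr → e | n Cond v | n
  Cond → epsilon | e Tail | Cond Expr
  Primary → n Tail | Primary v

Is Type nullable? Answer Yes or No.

No

Nullable nonterminals: Cond, Item, Tail.
No production of Type has an RHS whose symbols are all nullable, so Type is not nullable.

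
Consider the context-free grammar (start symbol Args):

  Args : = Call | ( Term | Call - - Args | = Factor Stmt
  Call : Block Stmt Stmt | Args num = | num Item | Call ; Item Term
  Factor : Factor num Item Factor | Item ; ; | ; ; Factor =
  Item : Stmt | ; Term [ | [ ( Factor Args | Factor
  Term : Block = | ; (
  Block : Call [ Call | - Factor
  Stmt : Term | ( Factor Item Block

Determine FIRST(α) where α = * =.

{ * }

* is a terminal; add {*} and stop.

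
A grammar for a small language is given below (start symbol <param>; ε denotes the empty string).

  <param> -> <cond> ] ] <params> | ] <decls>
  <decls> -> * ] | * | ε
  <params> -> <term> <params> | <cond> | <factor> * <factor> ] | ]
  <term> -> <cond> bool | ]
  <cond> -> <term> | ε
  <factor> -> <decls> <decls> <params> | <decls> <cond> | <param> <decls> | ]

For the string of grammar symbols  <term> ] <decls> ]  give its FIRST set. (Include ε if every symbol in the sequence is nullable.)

Add FIRST(<term>) = { ], bool }; <term> is not nullable, stop.

{ ], bool }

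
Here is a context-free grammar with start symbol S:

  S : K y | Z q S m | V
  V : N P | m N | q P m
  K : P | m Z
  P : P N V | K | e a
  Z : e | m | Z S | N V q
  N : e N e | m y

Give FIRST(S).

{ e, m, q }

From S : K y: add FIRST(K) = { e, m }.
From S : Z q S m: add FIRST(Z) = { e, m }.
From S : V: add FIRST(V) = { e, m, q }.
Union: FIRST(S) = { e, m, q }.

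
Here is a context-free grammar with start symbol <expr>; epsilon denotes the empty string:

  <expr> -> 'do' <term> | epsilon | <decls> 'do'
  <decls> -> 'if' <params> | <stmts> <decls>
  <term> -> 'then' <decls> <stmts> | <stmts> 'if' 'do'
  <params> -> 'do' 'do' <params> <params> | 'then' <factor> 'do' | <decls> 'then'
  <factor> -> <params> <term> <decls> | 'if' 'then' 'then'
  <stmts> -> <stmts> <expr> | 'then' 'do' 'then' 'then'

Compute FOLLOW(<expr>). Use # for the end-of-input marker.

{ #, 'do', 'if', 'then' }

<expr> is the start symbol, so # ∈ FOLLOW(<expr>).
In <stmts> -> <stmts> <expr>: <expr> is at the end, add FOLLOW(<stmts>) = { #, 'do', 'if', 'then' }.
Union: FOLLOW(<expr>) = { #, 'do', 'if', 'then' }.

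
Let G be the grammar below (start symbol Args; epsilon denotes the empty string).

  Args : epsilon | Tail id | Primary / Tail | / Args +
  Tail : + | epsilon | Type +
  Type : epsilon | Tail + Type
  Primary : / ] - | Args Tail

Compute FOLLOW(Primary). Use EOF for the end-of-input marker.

{ / }

In Args : Primary / Tail: add FIRST(/ Tail) = { / }.
Union: FOLLOW(Primary) = { / }.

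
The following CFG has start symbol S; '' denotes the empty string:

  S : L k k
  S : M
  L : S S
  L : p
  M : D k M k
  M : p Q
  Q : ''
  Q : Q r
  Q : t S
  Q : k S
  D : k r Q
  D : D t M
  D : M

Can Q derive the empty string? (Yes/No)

Yes

Q has an ''-production, so Q ⇒ ''.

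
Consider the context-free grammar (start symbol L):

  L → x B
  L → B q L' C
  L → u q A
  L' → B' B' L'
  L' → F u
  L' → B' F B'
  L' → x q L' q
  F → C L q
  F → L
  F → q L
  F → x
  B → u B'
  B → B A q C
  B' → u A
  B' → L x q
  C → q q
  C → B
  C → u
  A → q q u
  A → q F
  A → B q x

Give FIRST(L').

{ q, u, x }

From L' → B' B' L': add FIRST(B') = { u, x }.
From L' → F u: add FIRST(F) = { q, u, x }.
From L' → B' F B': add FIRST(B') = { u, x }.
L' → x q L' q contributes {x}.
Union: FIRST(L') = { q, u, x }.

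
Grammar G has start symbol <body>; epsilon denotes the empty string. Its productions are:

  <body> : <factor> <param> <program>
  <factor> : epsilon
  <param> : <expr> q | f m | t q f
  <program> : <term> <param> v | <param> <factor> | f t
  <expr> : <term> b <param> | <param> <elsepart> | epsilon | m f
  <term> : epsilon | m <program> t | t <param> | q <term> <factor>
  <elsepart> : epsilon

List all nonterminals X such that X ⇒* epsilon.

{ <elsepart>, <expr>, <factor>, <term> }

Directly nullable (have an epsilon-production): <factor>, <expr>, <term>, <elsepart>.
No other nonterminal has a production whose RHS symbols are all nullable.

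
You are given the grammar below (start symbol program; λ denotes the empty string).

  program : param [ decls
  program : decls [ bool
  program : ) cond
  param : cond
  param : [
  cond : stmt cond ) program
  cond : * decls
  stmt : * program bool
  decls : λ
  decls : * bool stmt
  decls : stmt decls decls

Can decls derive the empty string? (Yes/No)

decls has an λ-production, so decls ⇒ λ.

Yes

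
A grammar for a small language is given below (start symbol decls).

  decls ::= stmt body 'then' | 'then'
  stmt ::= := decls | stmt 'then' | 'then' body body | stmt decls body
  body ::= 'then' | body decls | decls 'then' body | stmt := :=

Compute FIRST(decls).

From decls ::= stmt body 'then': add FIRST(stmt) = { 'then', := }.
decls ::= 'then' contributes {'then'}.
Union: FIRST(decls) = { 'then', := }.

{ 'then', := }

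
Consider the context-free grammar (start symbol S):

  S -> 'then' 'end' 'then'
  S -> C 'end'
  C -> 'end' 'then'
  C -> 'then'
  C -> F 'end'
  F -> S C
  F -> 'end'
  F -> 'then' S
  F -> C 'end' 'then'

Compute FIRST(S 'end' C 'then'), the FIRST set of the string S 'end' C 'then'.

{ 'end', 'then' }

Add FIRST(S) = { 'end', 'then' }; S is not nullable, stop.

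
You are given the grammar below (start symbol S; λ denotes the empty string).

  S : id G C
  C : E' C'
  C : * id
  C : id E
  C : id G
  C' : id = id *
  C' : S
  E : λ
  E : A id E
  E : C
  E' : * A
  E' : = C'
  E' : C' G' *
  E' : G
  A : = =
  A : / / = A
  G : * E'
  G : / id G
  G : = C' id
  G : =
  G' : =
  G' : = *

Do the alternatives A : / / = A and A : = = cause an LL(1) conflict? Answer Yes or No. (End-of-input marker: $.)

No

FIRST(/ / = A) = { / } and FIRST(= =) = { = }.
The FIRST sets are disjoint and neither alternative is nullable — no conflict.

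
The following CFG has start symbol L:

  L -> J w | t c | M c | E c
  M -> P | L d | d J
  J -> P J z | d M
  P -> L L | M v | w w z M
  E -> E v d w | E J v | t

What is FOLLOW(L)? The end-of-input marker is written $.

L is the start symbol, so $ ∈ FOLLOW(L).
In M -> L d: add FIRST(d) = { d }.
In P -> L L: add FIRST(L) = { d, t, w }.
In P -> L L: L is at the end, add FOLLOW(P) = { c, d, t, v, w, z }.
Union: FOLLOW(L) = { $, c, d, t, v, w, z }.

{ $, c, d, t, v, w, z }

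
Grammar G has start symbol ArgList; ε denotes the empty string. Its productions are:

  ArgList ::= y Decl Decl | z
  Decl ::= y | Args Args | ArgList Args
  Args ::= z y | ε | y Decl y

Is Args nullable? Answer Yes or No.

Yes

Args has an ε-production, so Args ⇒ ε.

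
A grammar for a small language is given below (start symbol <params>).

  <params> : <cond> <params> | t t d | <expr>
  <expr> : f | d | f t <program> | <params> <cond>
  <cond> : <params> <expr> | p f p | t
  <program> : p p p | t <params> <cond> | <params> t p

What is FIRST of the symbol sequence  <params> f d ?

Add FIRST(<params>) = { d, f, p, t }; <params> is not nullable, stop.

{ d, f, p, t }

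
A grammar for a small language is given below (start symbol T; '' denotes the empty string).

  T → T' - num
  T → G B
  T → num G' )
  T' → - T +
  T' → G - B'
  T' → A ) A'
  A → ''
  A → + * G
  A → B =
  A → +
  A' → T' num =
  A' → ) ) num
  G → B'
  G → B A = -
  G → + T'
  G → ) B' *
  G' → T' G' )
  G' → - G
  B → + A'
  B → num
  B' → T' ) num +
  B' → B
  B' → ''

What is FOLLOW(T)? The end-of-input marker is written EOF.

{ EOF, + }

T is the start symbol, so EOF ∈ FOLLOW(T).
In T' → - T +: add FIRST(+) = { + }.
Union: FOLLOW(T) = { EOF, + }.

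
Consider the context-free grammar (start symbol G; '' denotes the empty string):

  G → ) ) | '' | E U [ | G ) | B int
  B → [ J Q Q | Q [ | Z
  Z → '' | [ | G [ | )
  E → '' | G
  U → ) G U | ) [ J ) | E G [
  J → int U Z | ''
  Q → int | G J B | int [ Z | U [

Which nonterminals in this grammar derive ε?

{ B, E, G, J, Q, Z }

Directly nullable (have an ''-production): G, Z, E, J.
Q → G J B with every symbol nullable, so Q is nullable.
B → Z with every symbol nullable, so B is nullable.
No other nonterminal has a production whose RHS symbols are all nullable.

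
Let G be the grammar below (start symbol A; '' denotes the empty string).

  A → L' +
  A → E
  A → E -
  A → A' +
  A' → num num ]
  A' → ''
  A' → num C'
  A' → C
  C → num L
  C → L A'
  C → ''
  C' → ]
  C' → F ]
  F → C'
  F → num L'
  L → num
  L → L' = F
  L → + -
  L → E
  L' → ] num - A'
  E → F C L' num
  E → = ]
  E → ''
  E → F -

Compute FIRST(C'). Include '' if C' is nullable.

{ ], num }

C' → ] contributes {]}.
From C' → F ]: add FIRST(F) = { ], num }.
Union: FIRST(C') = { ], num }.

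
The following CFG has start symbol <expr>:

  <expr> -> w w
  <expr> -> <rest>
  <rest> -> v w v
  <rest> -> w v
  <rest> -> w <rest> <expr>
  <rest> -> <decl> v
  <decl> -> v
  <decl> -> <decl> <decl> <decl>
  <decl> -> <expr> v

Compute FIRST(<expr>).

<expr> -> w w contributes {w}.
From <expr> -> <rest>: add FIRST(<rest>) = { v, w }.
Union: FIRST(<expr>) = { v, w }.

{ v, w }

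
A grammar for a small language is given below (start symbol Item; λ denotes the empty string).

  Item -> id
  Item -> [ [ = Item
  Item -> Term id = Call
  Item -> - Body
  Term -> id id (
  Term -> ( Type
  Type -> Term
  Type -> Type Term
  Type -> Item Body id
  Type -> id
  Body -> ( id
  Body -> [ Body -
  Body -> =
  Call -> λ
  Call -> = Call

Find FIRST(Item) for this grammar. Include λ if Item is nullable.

{ (, -, [, id }

Item -> id contributes {id}.
Item -> [ [ = Item contributes {[}.
From Item -> Term id = Call: add FIRST(Term) = { (, id }.
Item -> - Body contributes {-}.
Union: FIRST(Item) = { (, -, [, id }.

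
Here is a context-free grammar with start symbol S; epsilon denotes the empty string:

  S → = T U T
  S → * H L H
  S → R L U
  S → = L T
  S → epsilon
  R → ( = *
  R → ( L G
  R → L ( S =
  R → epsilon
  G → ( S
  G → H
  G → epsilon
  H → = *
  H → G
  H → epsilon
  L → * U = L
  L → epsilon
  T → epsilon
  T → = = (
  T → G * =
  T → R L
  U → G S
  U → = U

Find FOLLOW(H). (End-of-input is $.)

{ $, (, *, = }

In S → * H L H: add FIRST(L H)\{epsilon} = { (, *, = }.
  Since L H is nullable, also add FOLLOW(S) = { $, (, *, = }.
In S → * H L H: H is at the end, add FOLLOW(S) = { $, (, *, = }.
In G → H: H is at the end, add FOLLOW(G) = { $, (, *, = }.
Union: FOLLOW(H) = { $, (, *, = }.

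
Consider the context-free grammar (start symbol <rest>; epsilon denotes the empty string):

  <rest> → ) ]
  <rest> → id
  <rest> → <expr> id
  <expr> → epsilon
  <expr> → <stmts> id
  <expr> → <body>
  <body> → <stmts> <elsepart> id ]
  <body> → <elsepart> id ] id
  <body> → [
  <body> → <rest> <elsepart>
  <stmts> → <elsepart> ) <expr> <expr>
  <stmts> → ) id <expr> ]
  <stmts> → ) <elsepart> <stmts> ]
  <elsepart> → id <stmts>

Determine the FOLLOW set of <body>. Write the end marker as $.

{ ), [, ], id }

In <expr> → <body>: <body> is at the end, add FOLLOW(<expr>) = { ), [, ], id }.
Union: FOLLOW(<body>) = { ), [, ], id }.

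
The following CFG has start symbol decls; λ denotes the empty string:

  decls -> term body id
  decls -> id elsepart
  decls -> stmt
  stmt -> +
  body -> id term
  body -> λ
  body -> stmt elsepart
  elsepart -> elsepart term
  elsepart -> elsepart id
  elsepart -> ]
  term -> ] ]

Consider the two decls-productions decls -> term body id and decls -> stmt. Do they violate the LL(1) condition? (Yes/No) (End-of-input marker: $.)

No

FIRST(term body id) = { ] } and FIRST(stmt) = { + }.
The FIRST sets are disjoint and neither alternative is nullable — no conflict.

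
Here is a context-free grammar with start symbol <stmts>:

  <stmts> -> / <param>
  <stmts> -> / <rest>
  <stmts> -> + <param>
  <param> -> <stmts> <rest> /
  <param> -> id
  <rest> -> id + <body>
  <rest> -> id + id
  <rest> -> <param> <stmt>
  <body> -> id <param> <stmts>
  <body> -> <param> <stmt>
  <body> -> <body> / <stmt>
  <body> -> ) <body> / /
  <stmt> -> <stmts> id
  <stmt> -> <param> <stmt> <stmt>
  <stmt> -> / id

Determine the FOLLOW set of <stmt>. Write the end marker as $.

{ $, +, /, id }

In <rest> -> <param> <stmt>: <stmt> is at the end, add FOLLOW(<rest>) = { $, +, /, id }.
In <body> -> <param> <stmt>: <stmt> is at the end, add FOLLOW(<body>) = { $, +, /, id }.
In <body> -> <body> / <stmt>: <stmt> is at the end, add FOLLOW(<body>) = { $, +, /, id }.
In <stmt> -> <param> <stmt> <stmt>: add FIRST(<stmt>) = { +, /, id }.
In <stmt> -> <param> <stmt> <stmt>: <stmt> is at the end, add FOLLOW(<stmt>) = { $, +, /, id }.
Union: FOLLOW(<stmt>) = { $, +, /, id }.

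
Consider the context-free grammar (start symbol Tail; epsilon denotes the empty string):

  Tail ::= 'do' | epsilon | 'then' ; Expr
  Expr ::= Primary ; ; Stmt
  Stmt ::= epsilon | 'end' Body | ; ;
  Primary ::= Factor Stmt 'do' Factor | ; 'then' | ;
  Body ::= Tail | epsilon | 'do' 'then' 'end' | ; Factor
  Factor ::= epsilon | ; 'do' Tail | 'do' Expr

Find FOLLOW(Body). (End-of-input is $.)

{ $, 'do', 'end', ; }

In Stmt ::= 'end' Body: Body is at the end, add FOLLOW(Stmt) = { $, 'do', 'end', ; }.
Union: FOLLOW(Body) = { $, 'do', 'end', ; }.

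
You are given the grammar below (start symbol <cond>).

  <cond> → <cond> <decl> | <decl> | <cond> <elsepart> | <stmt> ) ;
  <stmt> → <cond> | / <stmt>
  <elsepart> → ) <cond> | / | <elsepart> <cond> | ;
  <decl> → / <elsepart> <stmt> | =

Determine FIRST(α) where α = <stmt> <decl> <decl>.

{ /, = }

Add FIRST(<stmt>) = { /, = }; <stmt> is not nullable, stop.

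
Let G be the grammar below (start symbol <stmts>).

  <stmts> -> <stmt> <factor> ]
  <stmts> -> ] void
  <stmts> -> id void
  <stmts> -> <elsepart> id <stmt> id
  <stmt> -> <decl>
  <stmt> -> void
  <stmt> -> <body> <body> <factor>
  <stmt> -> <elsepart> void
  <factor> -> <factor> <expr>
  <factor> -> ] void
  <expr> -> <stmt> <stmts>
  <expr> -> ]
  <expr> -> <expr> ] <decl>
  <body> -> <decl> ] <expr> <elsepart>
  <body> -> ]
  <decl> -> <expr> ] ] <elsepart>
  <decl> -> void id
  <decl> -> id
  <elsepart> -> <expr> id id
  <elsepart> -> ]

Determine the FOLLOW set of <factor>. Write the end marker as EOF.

{ ], id, void }

In <stmts> -> <stmt> <factor> ]: add FIRST(]) = { ] }.
In <stmt> -> <body> <body> <factor>: <factor> is at the end, add FOLLOW(<stmt>) = { ], id, void }.
In <factor> -> <factor> <expr>: add FIRST(<expr>) = { ], id, void }.
Union: FOLLOW(<factor>) = { ], id, void }.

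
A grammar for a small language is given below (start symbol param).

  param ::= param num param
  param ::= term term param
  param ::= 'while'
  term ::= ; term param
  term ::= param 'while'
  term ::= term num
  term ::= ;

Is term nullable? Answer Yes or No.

No

No nonterminal in this grammar is nullable.
No production of term has an RHS whose symbols are all nullable, so term is not nullable.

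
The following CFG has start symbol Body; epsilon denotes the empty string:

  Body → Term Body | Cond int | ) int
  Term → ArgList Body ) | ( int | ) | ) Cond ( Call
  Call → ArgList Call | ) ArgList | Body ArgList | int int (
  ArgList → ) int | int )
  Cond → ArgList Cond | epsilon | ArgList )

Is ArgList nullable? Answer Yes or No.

No

Nullable nonterminals: Cond.
No production of ArgList has an RHS whose symbols are all nullable, so ArgList is not nullable.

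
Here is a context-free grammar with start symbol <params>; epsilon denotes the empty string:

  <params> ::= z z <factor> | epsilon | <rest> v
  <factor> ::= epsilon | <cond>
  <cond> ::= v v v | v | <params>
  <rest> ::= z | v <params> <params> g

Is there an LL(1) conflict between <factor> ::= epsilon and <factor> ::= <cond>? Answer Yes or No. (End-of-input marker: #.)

Yes

FIRST(epsilon) = { epsilon } and FIRST(<cond>) = { v, z, epsilon }.
Both alternatives are nullable, violating the LL(1) condition.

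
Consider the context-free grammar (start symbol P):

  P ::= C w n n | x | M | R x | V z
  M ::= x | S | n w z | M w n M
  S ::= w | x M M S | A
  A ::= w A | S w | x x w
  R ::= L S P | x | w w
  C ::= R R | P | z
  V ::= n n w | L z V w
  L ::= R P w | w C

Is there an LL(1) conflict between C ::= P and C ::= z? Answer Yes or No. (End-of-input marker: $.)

Yes

FIRST(P) = { n, w, x, z } and FIRST(z) = { z }.
Both contain z, so the two alternatives are not disjoint — LL(1) conflict.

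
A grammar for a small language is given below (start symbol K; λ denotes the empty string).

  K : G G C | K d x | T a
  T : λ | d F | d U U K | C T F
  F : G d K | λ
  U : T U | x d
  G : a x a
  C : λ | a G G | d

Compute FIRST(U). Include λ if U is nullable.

{ a, d, x }

From U : T U: T nullable, take FIRST(T) ∪ FIRST(U) = { a, d, x }.
U : x d contributes {x}.
Union: FIRST(U) = { a, d, x }.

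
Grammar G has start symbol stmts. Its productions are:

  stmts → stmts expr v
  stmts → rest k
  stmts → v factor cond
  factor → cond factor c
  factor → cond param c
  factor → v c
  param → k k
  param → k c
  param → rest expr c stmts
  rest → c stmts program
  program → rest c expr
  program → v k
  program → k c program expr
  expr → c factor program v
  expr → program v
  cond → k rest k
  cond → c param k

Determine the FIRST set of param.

{ c, k }

param → k k contributes {k}.
param → k c contributes {k}.
From param → rest expr c stmts: add FIRST(rest) = { c }.
Union: FIRST(param) = { c, k }.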